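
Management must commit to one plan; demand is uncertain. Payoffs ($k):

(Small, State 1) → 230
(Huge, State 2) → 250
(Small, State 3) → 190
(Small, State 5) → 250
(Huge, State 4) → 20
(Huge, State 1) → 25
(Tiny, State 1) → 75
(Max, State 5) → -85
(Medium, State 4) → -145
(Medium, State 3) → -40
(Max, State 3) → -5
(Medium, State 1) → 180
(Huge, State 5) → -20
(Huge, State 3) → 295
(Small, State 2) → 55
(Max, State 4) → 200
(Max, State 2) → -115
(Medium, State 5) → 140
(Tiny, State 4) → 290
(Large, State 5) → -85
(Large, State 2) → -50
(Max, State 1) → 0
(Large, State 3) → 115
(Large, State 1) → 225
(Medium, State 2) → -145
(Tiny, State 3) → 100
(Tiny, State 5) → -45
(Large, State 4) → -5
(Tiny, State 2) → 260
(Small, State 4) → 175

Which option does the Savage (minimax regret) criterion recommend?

Small

Column bests: State 1=230, State 2=260, State 3=295, State 4=290, State 5=250.
Tiny regrets: 155, 0, 195, 0, 295 → max 295
Small regrets: 0, 205, 105, 115, 0 → max 205
Medium regrets: 50, 405, 335, 435, 110 → max 435
Large regrets: 5, 310, 180, 295, 335 → max 335
Huge regrets: 205, 10, 0, 270, 270 → max 270
Max regrets: 230, 375, 300, 90, 335 → max 375
Smallest max regret = 205 → Small.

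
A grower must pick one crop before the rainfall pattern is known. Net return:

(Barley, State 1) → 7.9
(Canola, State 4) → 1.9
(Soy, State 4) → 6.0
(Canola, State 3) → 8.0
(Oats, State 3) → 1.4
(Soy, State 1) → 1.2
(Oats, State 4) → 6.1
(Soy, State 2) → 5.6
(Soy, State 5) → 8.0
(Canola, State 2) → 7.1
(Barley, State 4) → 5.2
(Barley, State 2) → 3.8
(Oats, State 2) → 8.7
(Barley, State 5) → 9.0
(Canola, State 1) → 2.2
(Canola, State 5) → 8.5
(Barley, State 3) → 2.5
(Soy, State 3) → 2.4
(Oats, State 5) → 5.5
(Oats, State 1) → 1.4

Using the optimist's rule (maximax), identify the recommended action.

Row maxima: Soy=8.0, Oats=8.7, Canola=8.5, Barley=9.0
Best best-case = 9.0 → Barley.

Barley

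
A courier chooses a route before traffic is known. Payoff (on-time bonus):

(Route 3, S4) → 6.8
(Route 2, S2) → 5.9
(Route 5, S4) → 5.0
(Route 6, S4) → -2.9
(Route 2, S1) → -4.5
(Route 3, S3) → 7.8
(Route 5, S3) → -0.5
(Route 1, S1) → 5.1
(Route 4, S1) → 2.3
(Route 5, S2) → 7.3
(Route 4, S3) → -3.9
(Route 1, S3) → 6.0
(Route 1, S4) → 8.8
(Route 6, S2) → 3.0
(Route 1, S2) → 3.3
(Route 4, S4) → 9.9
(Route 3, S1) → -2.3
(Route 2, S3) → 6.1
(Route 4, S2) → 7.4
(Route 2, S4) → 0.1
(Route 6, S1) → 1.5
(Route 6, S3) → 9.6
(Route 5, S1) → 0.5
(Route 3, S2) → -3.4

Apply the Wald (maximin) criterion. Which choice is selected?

Route 1

Row minima: Route 1=3.3, Route 2=-4.5, Route 3=-3.4, Route 4=-3.9, Route 5=-0.5, Route 6=-2.9
Best worst-case = 3.3 → Route 1.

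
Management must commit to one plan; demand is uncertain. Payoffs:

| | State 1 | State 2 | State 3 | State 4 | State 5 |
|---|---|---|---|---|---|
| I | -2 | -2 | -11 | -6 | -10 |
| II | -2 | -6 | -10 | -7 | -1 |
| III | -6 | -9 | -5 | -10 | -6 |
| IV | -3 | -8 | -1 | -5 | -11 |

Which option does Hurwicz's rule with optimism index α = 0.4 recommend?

II

I: 0.4·(-2) + 0.6·(-11) = -7.4
II: 0.4·(-1) + 0.6·(-10) = -6.4
III: 0.4·(-5) + 0.6·(-10) = -8
IV: 0.4·(-1) + 0.6·(-11) = -7
Highest Hurwicz score = -6.4 → II.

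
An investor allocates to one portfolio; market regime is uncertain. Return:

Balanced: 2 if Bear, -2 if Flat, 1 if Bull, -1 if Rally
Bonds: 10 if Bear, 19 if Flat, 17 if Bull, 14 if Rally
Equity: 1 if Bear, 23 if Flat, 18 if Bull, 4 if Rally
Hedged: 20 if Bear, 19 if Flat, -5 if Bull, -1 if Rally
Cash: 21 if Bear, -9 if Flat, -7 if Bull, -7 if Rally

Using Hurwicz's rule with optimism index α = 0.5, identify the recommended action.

Balanced: 0.5·2 + 0.5·(-2) = 0
Bonds: 0.5·19 + 0.5·10 = 14.5
Equity: 0.5·23 + 0.5·1 = 12
Hedged: 0.5·20 + 0.5·(-5) = 7.5
Cash: 0.5·21 + 0.5·(-9) = 6
Highest Hurwicz score = 14.5 → Bonds.

Bonds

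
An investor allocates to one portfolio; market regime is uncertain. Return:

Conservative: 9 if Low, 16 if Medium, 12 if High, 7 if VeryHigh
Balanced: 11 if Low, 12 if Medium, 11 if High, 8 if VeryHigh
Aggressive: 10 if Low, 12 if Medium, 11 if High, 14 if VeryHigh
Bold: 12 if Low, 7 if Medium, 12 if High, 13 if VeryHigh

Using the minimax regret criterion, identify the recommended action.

Aggressive

Column bests: Low=12, Medium=16, High=12, VeryHigh=14.
Conservative regrets: 3, 0, 0, 7 → max 7
Balanced regrets: 1, 4, 1, 6 → max 6
Aggressive regrets: 2, 4, 1, 0 → max 4
Bold regrets: 0, 9, 0, 1 → max 9
Smallest max regret = 4 → Aggressive.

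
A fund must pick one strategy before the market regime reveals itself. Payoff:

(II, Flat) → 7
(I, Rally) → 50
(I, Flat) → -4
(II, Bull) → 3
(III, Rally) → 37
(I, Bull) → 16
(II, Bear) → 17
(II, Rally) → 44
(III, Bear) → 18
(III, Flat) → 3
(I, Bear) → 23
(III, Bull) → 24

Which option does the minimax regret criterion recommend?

I

Column bests: Bear=23, Flat=7, Bull=24, Rally=50.
I regrets: 0, 11, 8, 0 → max 11
II regrets: 6, 0, 21, 6 → max 21
III regrets: 5, 4, 0, 13 → max 13
Smallest max regret = 11 → I.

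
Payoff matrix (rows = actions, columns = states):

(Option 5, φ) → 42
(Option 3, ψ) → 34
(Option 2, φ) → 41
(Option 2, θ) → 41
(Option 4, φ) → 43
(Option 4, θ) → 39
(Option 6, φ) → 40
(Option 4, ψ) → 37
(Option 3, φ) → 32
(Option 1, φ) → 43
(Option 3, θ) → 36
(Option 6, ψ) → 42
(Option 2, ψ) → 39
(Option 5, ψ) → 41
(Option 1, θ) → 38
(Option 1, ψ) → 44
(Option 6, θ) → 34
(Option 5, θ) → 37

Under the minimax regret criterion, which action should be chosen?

Option 1

Column bests: θ=41, φ=43, ψ=44.
Option 1 regrets: 3, 0, 0 → max 3
Option 2 regrets: 0, 2, 5 → max 5
Option 3 regrets: 5, 11, 10 → max 11
Option 4 regrets: 2, 0, 7 → max 7
Option 5 regrets: 4, 1, 3 → max 4
Option 6 regrets: 7, 3, 2 → max 7
Smallest max regret = 3 → Option 1.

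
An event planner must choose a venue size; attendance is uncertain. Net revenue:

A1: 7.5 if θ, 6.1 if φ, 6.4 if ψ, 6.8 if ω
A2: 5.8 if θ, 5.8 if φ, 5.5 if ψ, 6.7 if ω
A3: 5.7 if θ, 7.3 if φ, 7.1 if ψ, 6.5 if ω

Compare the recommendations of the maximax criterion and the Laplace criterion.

maximax → A1; laplace → A1 (agree)

Row maxima: A1=7.5, A2=6.7, A3=7.3
Best best-case = 7.5 → A1.
Row averages: A1=6.7, A2=5.95, A3=6.65
Highest average = 6.7 → A1.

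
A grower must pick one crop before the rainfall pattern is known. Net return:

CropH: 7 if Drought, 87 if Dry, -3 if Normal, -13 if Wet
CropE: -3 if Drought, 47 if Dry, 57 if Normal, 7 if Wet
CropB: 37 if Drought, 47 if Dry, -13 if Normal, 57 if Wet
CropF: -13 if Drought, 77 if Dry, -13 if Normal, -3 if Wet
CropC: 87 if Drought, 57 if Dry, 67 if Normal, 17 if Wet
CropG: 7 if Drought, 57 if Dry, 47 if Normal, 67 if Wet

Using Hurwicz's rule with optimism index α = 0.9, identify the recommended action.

CropH: 0.9·87 + 0.1·(-13) = 77
CropE: 0.9·57 + 0.1·(-3) = 51
CropB: 0.9·57 + 0.1·(-13) = 50
CropF: 0.9·77 + 0.1·(-13) = 68
CropC: 0.9·87 + 0.1·17 = 80
CropG: 0.9·67 + 0.1·7 = 61
Highest Hurwicz score = 80 → CropC.

CropC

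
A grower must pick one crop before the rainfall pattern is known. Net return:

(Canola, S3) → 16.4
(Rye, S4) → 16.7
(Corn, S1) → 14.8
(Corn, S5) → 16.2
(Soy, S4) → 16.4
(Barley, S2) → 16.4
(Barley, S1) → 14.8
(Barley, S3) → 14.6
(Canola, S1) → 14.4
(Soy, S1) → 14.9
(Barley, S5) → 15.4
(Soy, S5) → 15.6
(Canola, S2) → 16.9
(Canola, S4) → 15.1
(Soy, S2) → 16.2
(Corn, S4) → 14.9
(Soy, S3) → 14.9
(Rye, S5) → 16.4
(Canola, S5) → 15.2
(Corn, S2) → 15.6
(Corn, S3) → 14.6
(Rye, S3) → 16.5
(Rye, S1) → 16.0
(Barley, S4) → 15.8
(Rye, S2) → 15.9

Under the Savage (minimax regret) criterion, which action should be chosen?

Column bests: S1=16.0, S2=16.9, S3=16.5, S4=16.7, S5=16.4.
Corn regrets: 1.2, 1.3, 1.9, 1.8, 0.2 → max 1.9
Soy regrets: 1.1, 0.7, 1.6, 0.3, 0.8 → max 1.6
Rye regrets: 0.0, 1.0, 0.0, 0.0, 0.0 → max 1.0
Barley regrets: 1.2, 0.5, 1.9, 0.9, 1.0 → max 1.9
Canola regrets: 1.6, 0.0, 0.1, 1.6, 1.2 → max 1.6
Smallest max regret = 1.0 → Rye.

Rye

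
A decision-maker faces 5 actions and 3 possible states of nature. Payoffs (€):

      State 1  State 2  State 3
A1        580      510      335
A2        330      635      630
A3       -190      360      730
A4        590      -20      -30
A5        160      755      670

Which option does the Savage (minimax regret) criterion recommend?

Column bests: State 1=590, State 2=755, State 3=730.
A1 regrets: 10, 245, 395 → max 395
A2 regrets: 260, 120, 100 → max 260
A3 regrets: 780, 395, 0 → max 780
A4 regrets: 0, 775, 760 → max 775
A5 regrets: 430, 0, 60 → max 430
Smallest max regret = 260 → A2.

A2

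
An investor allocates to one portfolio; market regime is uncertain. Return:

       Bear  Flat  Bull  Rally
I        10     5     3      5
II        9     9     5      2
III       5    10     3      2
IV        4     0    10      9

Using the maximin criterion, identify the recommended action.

Row minima: I=3, II=2, III=2, IV=0
Best worst-case = 3 → I.

I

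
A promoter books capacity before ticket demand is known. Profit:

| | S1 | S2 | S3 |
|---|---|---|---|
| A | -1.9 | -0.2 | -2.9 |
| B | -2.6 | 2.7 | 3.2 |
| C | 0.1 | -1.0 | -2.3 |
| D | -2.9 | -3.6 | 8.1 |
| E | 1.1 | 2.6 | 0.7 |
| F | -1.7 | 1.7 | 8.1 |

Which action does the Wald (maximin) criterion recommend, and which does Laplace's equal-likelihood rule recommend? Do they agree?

maximin → E; laplace → F (disagree)

Row minima: A=-2.9, B=-2.6, C=-2.3, D=-3.6, E=0.7, F=-1.7
Best worst-case = 0.7 → E.
Row averages: A=-5/3, B=1.1, C=-16/15, D=8/15, E=22/15, F=2.7
Highest average = 2.7 → F.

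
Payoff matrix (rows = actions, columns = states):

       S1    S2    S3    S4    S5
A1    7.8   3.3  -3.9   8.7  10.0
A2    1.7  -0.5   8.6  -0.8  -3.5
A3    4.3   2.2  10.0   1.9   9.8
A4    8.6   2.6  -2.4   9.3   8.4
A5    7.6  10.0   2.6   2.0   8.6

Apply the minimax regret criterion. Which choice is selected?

A5

Column bests: S1=8.6, S2=10.0, S3=10.0, S4=9.3, S5=10.0.
A1 regrets: 0.8, 6.7, 13.9, 0.6, 0.0 → max 13.9
A2 regrets: 6.9, 10.5, 1.4, 10.1, 13.5 → max 13.5
A3 regrets: 4.3, 7.8, 0.0, 7.4, 0.2 → max 7.8
A4 regrets: 0.0, 7.4, 12.4, 0.0, 1.6 → max 12.4
A5 regrets: 1.0, 0.0, 7.4, 7.3, 1.4 → max 7.4
Smallest max regret = 7.4 → A5.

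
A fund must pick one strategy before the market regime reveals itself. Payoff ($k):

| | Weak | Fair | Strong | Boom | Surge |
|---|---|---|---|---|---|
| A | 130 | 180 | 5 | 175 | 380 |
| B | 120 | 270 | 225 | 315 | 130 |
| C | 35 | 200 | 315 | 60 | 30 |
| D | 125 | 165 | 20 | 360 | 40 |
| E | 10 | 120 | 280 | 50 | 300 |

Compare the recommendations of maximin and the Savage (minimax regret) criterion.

maximin → B; minimax regret → B (agree)

Row minima: A=5, B=120, C=30, D=20, E=10
Best worst-case = 120 → B.
Column bests: Weak=130, Fair=270, Strong=315, Boom=360, Surge=380.
A regrets: 0, 90, 310, 185, 0 → max 310
B regrets: 10, 0, 90, 45, 250 → max 250
C regrets: 95, 70, 0, 300, 350 → max 350
D regrets: 5, 105, 295, 0, 340 → max 340
E regrets: 120, 150, 35, 310, 80 → max 310
Smallest max regret = 250 → B.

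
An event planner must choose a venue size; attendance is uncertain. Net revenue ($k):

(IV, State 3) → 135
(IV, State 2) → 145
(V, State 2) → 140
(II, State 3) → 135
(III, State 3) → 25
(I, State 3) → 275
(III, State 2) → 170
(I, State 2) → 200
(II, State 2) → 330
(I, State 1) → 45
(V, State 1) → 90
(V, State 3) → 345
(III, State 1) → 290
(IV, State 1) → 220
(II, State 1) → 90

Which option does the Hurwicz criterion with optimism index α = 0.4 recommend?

I: 0.4·275 + 0.6·45 = 137
II: 0.4·330 + 0.6·90 = 186
III: 0.4·290 + 0.6·25 = 131
IV: 0.4·220 + 0.6·135 = 169
V: 0.4·345 + 0.6·90 = 192
Highest Hurwicz score = 192 → V.

V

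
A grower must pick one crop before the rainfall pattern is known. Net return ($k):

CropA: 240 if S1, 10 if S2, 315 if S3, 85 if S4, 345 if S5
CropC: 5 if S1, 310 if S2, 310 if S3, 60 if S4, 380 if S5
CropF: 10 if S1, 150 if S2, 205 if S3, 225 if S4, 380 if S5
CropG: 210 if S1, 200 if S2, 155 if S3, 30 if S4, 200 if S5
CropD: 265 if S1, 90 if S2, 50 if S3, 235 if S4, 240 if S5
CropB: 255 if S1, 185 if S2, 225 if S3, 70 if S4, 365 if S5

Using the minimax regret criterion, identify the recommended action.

CropB

Column bests: S1=265, S2=310, S3=315, S4=235, S5=380.
CropA regrets: 25, 300, 0, 150, 35 → max 300
CropC regrets: 260, 0, 5, 175, 0 → max 260
CropF regrets: 255, 160, 110, 10, 0 → max 255
CropG regrets: 55, 110, 160, 205, 180 → max 205
CropD regrets: 0, 220, 265, 0, 140 → max 265
CropB regrets: 10, 125, 90, 165, 15 → max 165
Smallest max regret = 165 → CropB.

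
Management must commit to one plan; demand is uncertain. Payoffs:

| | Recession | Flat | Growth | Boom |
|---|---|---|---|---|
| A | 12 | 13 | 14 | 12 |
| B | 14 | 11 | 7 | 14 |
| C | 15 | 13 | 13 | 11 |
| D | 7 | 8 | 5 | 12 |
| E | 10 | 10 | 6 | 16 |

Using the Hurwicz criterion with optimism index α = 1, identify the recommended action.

E

A: 1·14 + 0·12 = 14
B: 1·14 + 0·7 = 14
C: 1·15 + 0·11 = 15
D: 1·12 + 0·5 = 12
E: 1·16 + 0·6 = 16
Highest Hurwicz score = 16 → E.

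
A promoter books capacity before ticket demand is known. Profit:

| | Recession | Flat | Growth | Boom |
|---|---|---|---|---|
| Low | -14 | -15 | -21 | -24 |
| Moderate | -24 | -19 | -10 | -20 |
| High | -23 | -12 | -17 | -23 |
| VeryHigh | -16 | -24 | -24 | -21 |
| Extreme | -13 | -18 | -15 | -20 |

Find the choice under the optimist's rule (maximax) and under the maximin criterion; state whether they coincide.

Row maxima: Low=-14, Moderate=-10, High=-12, VeryHigh=-16, Extreme=-13
Best best-case = -10 → Moderate.
Row minima: Low=-24, Moderate=-24, High=-23, VeryHigh=-24, Extreme=-20
Best worst-case = -20 → Extreme.

maximax → Moderate; maximin → Extreme (disagree)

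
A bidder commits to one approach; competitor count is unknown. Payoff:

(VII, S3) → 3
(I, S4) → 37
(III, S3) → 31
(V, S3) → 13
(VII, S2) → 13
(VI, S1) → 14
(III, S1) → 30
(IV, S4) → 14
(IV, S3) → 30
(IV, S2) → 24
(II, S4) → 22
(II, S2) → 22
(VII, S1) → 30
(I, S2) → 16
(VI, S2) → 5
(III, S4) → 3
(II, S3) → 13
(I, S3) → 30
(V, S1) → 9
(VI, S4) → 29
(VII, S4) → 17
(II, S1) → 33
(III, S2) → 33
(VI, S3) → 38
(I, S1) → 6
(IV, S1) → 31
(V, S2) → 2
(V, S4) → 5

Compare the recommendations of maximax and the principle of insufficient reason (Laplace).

maximax → VI; laplace → IV (disagree)

Row maxima: I=37, II=33, III=33, IV=31, V=13, VI=38, VII=30
Best best-case = 38 → VI.
Row averages: I=22.25, II=22.5, III=24.25, IV=24.75, V=7.25, VI=21.5, VII=15.75
Highest average = 24.75 → IV.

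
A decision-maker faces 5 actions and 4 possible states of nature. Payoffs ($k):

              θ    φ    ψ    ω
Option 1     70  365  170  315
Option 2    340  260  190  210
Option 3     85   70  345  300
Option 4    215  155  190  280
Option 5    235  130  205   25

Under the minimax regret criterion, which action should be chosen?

Option 2

Column bests: θ=340, φ=365, ψ=345, ω=315.
Option 1 regrets: 270, 0, 175, 0 → max 270
Option 2 regrets: 0, 105, 155, 105 → max 155
Option 3 regrets: 255, 295, 0, 15 → max 295
Option 4 regrets: 125, 210, 155, 35 → max 210
Option 5 regrets: 105, 235, 140, 290 → max 290
Smallest max regret = 155 → Option 2.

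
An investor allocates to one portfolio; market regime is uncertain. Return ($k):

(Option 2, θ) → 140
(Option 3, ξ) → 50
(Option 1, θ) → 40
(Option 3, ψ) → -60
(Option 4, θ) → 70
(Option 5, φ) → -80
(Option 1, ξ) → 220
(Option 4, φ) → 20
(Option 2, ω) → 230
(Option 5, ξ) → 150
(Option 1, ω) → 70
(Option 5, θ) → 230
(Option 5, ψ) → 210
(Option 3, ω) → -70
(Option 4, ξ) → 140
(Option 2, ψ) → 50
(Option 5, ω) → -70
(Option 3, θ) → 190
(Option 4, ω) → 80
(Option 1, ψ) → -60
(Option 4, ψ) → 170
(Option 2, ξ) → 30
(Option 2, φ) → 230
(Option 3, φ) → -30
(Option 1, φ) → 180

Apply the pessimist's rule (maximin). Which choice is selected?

Option 2

Row minima: Option 1=-60, Option 2=30, Option 3=-70, Option 4=20, Option 5=-80
Best worst-case = 30 → Option 2.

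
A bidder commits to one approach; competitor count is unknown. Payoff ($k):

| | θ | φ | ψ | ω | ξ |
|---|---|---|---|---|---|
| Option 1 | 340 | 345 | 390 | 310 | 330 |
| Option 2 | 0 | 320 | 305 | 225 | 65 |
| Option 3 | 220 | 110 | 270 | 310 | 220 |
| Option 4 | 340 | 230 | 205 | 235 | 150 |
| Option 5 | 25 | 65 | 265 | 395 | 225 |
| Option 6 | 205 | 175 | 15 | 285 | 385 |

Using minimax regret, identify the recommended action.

Column bests: θ=340, φ=345, ψ=390, ω=395, ξ=385.
Option 1 regrets: 0, 0, 0, 85, 55 → max 85
Option 2 regrets: 340, 25, 85, 170, 320 → max 340
Option 3 regrets: 120, 235, 120, 85, 165 → max 235
Option 4 regrets: 0, 115, 185, 160, 235 → max 235
Option 5 regrets: 315, 280, 125, 0, 160 → max 315
Option 6 regrets: 135, 170, 375, 110, 0 → max 375
Smallest max regret = 85 → Option 1.

Option 1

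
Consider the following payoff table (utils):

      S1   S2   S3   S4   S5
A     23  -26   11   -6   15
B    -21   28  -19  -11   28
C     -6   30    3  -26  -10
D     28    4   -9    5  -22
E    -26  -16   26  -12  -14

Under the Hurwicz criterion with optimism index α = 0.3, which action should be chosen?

B

A: 0.3·23 + 0.7·(-26) = -11.3
B: 0.3·28 + 0.7·(-21) = -6.3
C: 0.3·30 + 0.7·(-26) = -9.2
D: 0.3·28 + 0.7·(-22) = -7
E: 0.3·26 + 0.7·(-26) = -10.4
Highest Hurwicz score = -6.3 → B.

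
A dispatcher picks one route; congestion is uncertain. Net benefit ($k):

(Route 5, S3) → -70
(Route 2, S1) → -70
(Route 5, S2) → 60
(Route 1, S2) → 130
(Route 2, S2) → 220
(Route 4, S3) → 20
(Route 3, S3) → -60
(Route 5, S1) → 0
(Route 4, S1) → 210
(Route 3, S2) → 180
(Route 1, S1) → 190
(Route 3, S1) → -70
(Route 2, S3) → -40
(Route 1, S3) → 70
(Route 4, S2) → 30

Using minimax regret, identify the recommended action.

Route 1

Column bests: S1=210, S2=220, S3=70.
Route 1 regrets: 20, 90, 0 → max 90
Route 2 regrets: 280, 0, 110 → max 280
Route 3 regrets: 280, 40, 130 → max 280
Route 4 regrets: 0, 190, 50 → max 190
Route 5 regrets: 210, 160, 140 → max 210
Smallest max regret = 90 → Route 1.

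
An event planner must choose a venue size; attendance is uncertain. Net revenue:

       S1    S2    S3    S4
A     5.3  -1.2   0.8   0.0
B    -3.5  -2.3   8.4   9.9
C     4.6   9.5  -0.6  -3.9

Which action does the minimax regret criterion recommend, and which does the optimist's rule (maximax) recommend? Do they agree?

Column bests: S1=5.3, S2=9.5, S3=8.4, S4=9.9.
A regrets: 0.0, 10.7, 7.6, 9.9 → max 10.7
B regrets: 8.8, 11.8, 0.0, 0.0 → max 11.8
C regrets: 0.7, 0.0, 9.0, 13.8 → max 13.8
Smallest max regret = 10.7 → A.
Row maxima: A=5.3, B=9.9, C=9.5
Best best-case = 9.9 → B.

minimax regret → A; maximax → B (disagree)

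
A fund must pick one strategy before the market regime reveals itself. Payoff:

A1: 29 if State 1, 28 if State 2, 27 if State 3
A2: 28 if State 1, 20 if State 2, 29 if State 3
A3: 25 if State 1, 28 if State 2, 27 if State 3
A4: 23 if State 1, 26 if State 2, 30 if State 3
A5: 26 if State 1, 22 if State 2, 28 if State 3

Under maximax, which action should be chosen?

A4

Row maxima: A1=29, A2=29, A3=28, A4=30, A5=28
Best best-case = 30 → A4.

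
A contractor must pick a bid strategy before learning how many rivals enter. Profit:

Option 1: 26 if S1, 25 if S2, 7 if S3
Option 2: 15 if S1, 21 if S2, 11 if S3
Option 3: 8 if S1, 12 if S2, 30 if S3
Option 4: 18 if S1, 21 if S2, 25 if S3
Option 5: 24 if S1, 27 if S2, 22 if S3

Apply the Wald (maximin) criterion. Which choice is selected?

Row minima: Option 1=7, Option 2=11, Option 3=8, Option 4=18, Option 5=22
Best worst-case = 22 → Option 5.

Option 5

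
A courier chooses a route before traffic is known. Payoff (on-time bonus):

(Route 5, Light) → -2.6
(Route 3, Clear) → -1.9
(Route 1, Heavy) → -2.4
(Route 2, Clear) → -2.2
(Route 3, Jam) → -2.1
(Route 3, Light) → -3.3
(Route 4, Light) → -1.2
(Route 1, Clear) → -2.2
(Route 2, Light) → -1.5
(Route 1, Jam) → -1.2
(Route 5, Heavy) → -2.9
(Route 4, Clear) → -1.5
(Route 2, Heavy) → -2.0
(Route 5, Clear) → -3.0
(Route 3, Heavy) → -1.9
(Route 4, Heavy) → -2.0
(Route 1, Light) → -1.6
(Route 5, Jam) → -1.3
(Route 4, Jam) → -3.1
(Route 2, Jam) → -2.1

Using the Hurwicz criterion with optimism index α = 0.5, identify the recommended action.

Route 1

Route 1: 0.5·(-1.2) + 0.5·(-2.4) = -1.8
Route 2: 0.5·(-1.5) + 0.5·(-2.2) = -1.85
Route 3: 0.5·(-1.9) + 0.5·(-3.3) = -2.6
Route 4: 0.5·(-1.2) + 0.5·(-3.1) = -2.15
Route 5: 0.5·(-1.3) + 0.5·(-3.0) = -2.15
Highest Hurwicz score = -1.8 → Route 1.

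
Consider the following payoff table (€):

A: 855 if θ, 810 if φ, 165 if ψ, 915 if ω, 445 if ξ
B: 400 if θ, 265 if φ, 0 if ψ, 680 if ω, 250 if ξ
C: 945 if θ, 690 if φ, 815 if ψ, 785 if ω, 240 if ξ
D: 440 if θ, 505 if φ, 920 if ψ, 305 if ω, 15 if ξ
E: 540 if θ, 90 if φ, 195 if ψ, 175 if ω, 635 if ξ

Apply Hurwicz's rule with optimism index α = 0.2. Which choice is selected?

C

A: 0.2·915 + 0.8·165 = 315
B: 0.2·680 + 0.8·0 = 136
C: 0.2·945 + 0.8·240 = 381
D: 0.2·920 + 0.8·15 = 196
E: 0.2·635 + 0.8·90 = 199
Highest Hurwicz score = 381 → C.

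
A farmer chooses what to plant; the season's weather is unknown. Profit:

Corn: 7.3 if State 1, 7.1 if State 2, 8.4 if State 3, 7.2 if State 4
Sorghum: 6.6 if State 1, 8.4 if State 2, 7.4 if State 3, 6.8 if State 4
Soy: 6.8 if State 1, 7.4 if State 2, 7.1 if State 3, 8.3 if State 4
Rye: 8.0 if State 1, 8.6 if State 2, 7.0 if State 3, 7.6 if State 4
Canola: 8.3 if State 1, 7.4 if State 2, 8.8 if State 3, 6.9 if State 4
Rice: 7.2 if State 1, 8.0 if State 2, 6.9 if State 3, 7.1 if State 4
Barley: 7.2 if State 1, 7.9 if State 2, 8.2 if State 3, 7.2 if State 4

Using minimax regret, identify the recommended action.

Column bests: State 1=8.3, State 2=8.6, State 3=8.8, State 4=8.3.
Corn regrets: 1.0, 1.5, 0.4, 1.1 → max 1.5
Sorghum regrets: 1.7, 0.2, 1.4, 1.5 → max 1.7
Soy regrets: 1.5, 1.2, 1.7, 0.0 → max 1.7
Rye regrets: 0.3, 0.0, 1.8, 0.7 → max 1.8
Canola regrets: 0.0, 1.2, 0.0, 1.4 → max 1.4
Rice regrets: 1.1, 0.6, 1.9, 1.2 → max 1.9
Barley regrets: 1.1, 0.7, 0.6, 1.1 → max 1.1
Smallest max regret = 1.1 → Barley.

Barley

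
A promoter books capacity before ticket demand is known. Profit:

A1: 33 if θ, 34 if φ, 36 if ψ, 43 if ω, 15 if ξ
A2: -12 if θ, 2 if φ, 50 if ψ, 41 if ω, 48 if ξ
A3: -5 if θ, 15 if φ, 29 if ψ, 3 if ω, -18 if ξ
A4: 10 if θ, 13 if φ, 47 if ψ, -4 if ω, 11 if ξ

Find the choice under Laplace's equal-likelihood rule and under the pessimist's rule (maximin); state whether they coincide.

laplace → A1; maximin → A1 (agree)

Row averages: A1=32.2, A2=25.8, A3=4.8, A4=15.4
Highest average = 32.2 → A1.
Row minima: A1=15, A2=-12, A3=-18, A4=-4
Best worst-case = 15 → A1.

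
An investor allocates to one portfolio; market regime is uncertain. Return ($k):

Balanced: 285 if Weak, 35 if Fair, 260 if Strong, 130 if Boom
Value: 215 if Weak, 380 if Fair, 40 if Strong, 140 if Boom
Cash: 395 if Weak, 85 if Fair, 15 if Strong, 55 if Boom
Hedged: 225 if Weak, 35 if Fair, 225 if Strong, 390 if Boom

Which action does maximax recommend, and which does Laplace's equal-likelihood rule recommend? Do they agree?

Row maxima: Balanced=285, Value=380, Cash=395, Hedged=390
Best best-case = 395 → Cash.
Row averages: Balanced=177.5, Value=193.75, Cash=137.5, Hedged=218.75
Highest average = 218.75 → Hedged.

maximax → Cash; laplace → Hedged (disagree)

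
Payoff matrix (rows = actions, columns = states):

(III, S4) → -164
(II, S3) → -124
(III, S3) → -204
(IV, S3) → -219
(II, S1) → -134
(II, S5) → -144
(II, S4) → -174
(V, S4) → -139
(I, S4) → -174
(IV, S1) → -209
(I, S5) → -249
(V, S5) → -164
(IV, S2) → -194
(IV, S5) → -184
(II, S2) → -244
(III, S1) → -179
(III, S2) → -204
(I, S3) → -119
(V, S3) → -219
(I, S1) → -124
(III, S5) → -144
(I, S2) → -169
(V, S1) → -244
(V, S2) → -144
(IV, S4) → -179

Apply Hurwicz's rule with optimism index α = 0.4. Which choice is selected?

I: 0.4·(-119) + 0.6·(-249) = -197
II: 0.4·(-124) + 0.6·(-244) = -196
III: 0.4·(-144) + 0.6·(-204) = -180
IV: 0.4·(-179) + 0.6·(-219) = -203
V: 0.4·(-139) + 0.6·(-244) = -202
Highest Hurwicz score = -180 → III.

III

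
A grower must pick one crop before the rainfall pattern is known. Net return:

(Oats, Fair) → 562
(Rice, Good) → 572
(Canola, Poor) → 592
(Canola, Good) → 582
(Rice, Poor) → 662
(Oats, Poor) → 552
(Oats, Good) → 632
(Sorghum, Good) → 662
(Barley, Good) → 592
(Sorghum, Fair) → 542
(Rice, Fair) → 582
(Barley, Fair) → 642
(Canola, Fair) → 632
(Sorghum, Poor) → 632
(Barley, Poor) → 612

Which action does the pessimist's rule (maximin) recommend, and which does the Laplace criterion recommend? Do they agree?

maximin → Barley; laplace → Barley (agree)

Row minima: Canola=582, Sorghum=542, Oats=552, Rice=572, Barley=592
Best worst-case = 592 → Barley.
Row averages: Canola=602, Sorghum=612, Oats=582, Rice=1816/3, Barley=1846/3
Highest average = 1846/3 → Barley.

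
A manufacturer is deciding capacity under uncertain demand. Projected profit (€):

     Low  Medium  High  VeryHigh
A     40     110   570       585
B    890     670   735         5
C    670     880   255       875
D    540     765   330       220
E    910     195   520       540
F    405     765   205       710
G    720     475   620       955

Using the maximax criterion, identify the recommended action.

Row maxima: A=585, B=890, C=880, D=765, E=910, F=765, G=955
Best best-case = 955 → G.

G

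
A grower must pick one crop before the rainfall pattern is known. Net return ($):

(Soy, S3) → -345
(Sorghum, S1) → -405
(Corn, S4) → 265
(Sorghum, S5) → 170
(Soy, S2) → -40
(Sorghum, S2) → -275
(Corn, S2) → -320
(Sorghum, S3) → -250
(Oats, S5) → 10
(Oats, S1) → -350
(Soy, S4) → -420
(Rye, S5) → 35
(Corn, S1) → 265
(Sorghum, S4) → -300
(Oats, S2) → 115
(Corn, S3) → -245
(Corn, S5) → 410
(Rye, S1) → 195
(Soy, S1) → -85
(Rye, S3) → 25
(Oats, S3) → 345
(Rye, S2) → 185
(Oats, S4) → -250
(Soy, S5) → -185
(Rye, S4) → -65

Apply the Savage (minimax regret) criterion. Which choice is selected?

Rye

Column bests: S1=265, S2=185, S3=345, S4=265, S5=410.
Soy regrets: 350, 225, 690, 685, 595 → max 690
Oats regrets: 615, 70, 0, 515, 400 → max 615
Sorghum regrets: 670, 460, 595, 565, 240 → max 670
Rye regrets: 70, 0, 320, 330, 375 → max 375
Corn regrets: 0, 505, 590, 0, 0 → max 590
Smallest max regret = 375 → Rye.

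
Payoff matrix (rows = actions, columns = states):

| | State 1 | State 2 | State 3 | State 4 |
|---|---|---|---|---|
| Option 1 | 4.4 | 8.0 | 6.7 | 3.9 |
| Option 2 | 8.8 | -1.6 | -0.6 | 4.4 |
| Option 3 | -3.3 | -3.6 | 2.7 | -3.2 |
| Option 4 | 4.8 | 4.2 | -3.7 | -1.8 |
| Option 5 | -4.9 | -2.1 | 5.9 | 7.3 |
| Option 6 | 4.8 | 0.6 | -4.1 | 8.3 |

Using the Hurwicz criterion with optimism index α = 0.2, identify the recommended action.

Option 1: 0.2·8.0 + 0.8·3.9 = 4.72
Option 2: 0.2·8.8 + 0.8·(-1.6) = 0.48
Option 3: 0.2·2.7 + 0.8·(-3.6) = -2.34
Option 4: 0.2·4.8 + 0.8·(-3.7) = -2
Option 5: 0.2·7.3 + 0.8·(-4.9) = -2.46
Option 6: 0.2·8.3 + 0.8·(-4.1) = -1.62
Highest Hurwicz score = 4.72 → Option 1.

Option 1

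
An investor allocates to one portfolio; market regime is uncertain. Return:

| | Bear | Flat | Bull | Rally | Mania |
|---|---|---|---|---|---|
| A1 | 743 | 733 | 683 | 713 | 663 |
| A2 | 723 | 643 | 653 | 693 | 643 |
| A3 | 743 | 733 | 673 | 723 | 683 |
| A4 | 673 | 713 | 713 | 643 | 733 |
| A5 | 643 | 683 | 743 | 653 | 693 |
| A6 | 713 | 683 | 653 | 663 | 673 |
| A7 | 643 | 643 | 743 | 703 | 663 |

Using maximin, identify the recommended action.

A3

Row minima: A1=663, A2=643, A3=673, A4=643, A5=643, A6=653, A7=643
Best worst-case = 673 → A3.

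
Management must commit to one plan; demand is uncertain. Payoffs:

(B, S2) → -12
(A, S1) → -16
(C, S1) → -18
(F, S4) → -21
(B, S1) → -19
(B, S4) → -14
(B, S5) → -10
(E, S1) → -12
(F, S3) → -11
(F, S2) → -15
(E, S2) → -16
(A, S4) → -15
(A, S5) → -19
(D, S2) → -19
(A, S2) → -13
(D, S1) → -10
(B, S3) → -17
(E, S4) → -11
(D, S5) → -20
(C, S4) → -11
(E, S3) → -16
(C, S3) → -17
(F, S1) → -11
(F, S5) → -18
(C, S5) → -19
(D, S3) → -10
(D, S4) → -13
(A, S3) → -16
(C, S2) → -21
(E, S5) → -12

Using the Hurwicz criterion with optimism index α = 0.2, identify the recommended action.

A: 0.2·(-13) + 0.8·(-19) = -17.8
B: 0.2·(-10) + 0.8·(-19) = -17.2
C: 0.2·(-11) + 0.8·(-21) = -19
D: 0.2·(-10) + 0.8·(-20) = -18
E: 0.2·(-11) + 0.8·(-16) = -15
F: 0.2·(-11) + 0.8·(-21) = -19
Highest Hurwicz score = -15 → E.

E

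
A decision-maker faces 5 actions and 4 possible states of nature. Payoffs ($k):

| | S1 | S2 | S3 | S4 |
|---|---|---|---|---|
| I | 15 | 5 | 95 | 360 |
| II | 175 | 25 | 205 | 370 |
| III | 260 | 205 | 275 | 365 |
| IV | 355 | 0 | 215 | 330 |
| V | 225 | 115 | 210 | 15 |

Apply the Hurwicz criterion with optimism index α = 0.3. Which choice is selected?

III

I: 0.3·360 + 0.7·5 = 111.5
II: 0.3·370 + 0.7·25 = 128.5
III: 0.3·365 + 0.7·205 = 253
IV: 0.3·355 + 0.7·0 = 106.5
V: 0.3·225 + 0.7·15 = 78
Highest Hurwicz score = 253 → III.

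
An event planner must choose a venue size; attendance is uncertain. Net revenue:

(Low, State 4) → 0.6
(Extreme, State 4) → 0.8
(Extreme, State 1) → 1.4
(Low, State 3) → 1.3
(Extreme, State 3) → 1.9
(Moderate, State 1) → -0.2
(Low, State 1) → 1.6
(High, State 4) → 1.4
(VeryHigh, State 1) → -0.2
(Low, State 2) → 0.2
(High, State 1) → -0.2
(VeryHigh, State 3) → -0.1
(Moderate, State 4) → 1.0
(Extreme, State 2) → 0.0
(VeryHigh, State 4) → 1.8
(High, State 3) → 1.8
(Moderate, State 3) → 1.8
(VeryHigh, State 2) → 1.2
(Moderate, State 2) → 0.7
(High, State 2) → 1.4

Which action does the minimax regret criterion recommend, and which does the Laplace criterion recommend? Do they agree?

Column bests: State 1=1.6, State 2=1.4, State 3=1.9, State 4=1.8.
Low regrets: 0.0, 1.2, 0.6, 1.2 → max 1.2
Moderate regrets: 1.8, 0.7, 0.1, 0.8 → max 1.8
High regrets: 1.8, 0.0, 0.1, 0.4 → max 1.8
VeryHigh regrets: 1.8, 0.2, 2.0, 0.0 → max 2.0
Extreme regrets: 0.2, 1.4, 0.0, 1.0 → max 1.4
Smallest max regret = 1.2 → Low.
Row averages: Low=0.925, Moderate=0.825, High=1.1, VeryHigh=0.675, Extreme=1.025
Highest average = 1.1 → High.

minimax regret → Low; laplace → High (disagree)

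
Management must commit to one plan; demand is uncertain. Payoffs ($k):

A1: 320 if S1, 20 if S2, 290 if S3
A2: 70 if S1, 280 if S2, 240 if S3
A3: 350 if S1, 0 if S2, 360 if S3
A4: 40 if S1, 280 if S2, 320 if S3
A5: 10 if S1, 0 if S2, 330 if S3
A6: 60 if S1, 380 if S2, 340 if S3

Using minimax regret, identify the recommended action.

Column bests: S1=350, S2=380, S3=360.
A1 regrets: 30, 360, 70 → max 360
A2 regrets: 280, 100, 120 → max 280
A3 regrets: 0, 380, 0 → max 380
A4 regrets: 310, 100, 40 → max 310
A5 regrets: 340, 380, 30 → max 380
A6 regrets: 290, 0, 20 → max 290
Smallest max regret = 280 → A2.

A2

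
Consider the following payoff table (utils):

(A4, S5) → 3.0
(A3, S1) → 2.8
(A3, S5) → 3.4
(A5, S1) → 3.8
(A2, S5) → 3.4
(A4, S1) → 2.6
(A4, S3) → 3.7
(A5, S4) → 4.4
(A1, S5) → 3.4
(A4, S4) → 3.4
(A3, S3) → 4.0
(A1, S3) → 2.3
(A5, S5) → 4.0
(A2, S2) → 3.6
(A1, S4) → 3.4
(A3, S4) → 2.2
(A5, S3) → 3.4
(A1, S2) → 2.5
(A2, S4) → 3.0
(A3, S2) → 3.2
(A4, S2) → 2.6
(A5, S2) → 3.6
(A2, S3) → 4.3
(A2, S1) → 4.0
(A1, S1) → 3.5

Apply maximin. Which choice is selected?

A5

Row minima: A1=2.3, A2=3.0, A3=2.2, A4=2.6, A5=3.4
Best worst-case = 3.4 → A5.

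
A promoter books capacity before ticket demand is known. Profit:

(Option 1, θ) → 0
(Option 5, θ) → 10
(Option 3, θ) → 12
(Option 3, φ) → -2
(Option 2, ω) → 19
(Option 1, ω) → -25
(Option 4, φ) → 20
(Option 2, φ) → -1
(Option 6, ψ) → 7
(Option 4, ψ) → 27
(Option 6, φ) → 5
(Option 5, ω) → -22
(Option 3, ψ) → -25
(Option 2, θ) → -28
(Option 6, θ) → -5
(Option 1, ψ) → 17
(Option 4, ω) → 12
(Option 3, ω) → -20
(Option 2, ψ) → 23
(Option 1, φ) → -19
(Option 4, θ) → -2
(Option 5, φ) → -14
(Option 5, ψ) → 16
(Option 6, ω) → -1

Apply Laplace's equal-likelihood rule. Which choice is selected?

Option 4

Row averages: Option 1=-6.75, Option 2=3.25, Option 3=-8.75, Option 4=14.25, Option 5=-2.5, Option 6=1.5
Highest average = 14.25 → Option 4.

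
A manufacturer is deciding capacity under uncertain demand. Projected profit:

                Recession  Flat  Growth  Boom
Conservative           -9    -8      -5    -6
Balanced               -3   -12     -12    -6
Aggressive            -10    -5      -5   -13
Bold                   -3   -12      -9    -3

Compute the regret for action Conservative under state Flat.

3

Best payoff under Flat is -5.
Regret = -5 − (-8) = 3.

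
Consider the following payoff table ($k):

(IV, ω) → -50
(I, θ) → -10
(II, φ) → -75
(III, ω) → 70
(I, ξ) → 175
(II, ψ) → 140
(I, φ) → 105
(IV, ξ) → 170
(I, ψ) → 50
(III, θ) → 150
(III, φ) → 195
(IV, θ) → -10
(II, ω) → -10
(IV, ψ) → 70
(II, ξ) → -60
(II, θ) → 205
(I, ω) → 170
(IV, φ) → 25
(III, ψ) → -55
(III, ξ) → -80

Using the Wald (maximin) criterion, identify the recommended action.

I

Row minima: I=-10, II=-75, III=-80, IV=-50
Best worst-case = -10 → I.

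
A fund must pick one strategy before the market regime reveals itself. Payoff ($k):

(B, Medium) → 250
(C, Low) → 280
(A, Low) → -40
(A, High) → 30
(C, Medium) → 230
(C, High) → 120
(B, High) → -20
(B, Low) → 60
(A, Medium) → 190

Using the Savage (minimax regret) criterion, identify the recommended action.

C

Column bests: Low=280, Medium=250, High=120.
A regrets: 320, 60, 90 → max 320
B regrets: 220, 0, 140 → max 220
C regrets: 0, 20, 0 → max 20
Smallest max regret = 20 → C.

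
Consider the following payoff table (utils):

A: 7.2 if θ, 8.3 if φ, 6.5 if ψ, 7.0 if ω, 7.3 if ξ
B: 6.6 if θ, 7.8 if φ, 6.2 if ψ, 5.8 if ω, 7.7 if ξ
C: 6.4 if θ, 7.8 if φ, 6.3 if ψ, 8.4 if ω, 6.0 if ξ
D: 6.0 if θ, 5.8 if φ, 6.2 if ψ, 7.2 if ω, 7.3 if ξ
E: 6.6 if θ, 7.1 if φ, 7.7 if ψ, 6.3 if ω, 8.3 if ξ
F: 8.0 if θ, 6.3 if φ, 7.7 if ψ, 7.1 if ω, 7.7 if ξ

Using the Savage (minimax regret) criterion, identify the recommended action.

A

Column bests: θ=8.0, φ=8.3, ψ=7.7, ω=8.4, ξ=8.3.
A regrets: 0.8, 0.0, 1.2, 1.4, 1.0 → max 1.4
B regrets: 1.4, 0.5, 1.5, 2.6, 0.6 → max 2.6
C regrets: 1.6, 0.5, 1.4, 0.0, 2.3 → max 2.3
D regrets: 2.0, 2.5, 1.5, 1.2, 1.0 → max 2.5
E regrets: 1.4, 1.2, 0.0, 2.1, 0.0 → max 2.1
F regrets: 0.0, 2.0, 0.0, 1.3, 0.6 → max 2.0
Smallest max regret = 1.4 → A.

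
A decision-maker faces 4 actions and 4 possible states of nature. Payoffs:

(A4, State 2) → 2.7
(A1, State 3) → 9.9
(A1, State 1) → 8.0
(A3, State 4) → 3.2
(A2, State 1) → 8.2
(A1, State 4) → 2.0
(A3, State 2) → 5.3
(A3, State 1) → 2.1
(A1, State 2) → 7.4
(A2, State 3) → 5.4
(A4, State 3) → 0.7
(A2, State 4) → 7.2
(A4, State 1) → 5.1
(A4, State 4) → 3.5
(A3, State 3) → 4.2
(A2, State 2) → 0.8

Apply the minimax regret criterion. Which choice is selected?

Column bests: State 1=8.2, State 2=7.4, State 3=9.9, State 4=7.2.
A1 regrets: 0.2, 0.0, 0.0, 5.2 → max 5.2
A2 regrets: 0.0, 6.6, 4.5, 0.0 → max 6.6
A3 regrets: 6.1, 2.1, 5.7, 4.0 → max 6.1
A4 regrets: 3.1, 4.7, 9.2, 3.7 → max 9.2
Smallest max regret = 5.2 → A1.

A1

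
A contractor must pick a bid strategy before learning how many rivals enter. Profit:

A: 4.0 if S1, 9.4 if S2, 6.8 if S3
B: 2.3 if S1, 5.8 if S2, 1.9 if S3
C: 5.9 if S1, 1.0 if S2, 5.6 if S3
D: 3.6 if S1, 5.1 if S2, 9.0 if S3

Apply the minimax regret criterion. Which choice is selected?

Column bests: S1=5.9, S2=9.4, S3=9.0.
A regrets: 1.9, 0.0, 2.2 → max 2.2
B regrets: 3.6, 3.6, 7.1 → max 7.1
C regrets: 0.0, 8.4, 3.4 → max 8.4
D regrets: 2.3, 4.3, 0.0 → max 4.3
Smallest max regret = 2.2 → A.

A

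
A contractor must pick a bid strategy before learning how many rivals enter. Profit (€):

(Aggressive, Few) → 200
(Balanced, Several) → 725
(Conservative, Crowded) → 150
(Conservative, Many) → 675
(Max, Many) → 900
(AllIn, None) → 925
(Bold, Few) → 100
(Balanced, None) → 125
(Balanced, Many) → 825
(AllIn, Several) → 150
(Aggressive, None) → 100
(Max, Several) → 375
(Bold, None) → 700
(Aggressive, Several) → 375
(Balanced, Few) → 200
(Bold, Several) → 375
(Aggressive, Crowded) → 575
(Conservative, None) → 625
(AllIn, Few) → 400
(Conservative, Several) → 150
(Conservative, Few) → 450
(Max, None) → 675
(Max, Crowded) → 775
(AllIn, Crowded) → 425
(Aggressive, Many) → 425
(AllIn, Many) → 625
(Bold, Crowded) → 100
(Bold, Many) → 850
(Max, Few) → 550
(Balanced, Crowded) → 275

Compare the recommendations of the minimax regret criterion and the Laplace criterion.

minimax regret → Max; laplace → Max (agree)

Column bests: None=925, Few=550, Several=725, Many=900, Crowded=775.
Conservative regrets: 300, 100, 575, 225, 625 → max 625
Balanced regrets: 800, 350, 0, 75, 500 → max 800
Aggressive regrets: 825, 350, 350, 475, 200 → max 825
Bold regrets: 225, 450, 350, 50, 675 → max 675
AllIn regrets: 0, 150, 575, 275, 350 → max 575
Max regrets: 250, 0, 350, 0, 0 → max 350
Smallest max regret = 350 → Max.
Row averages: Conservative=410, Balanced=430, Aggressive=335, Bold=425, AllIn=505, Max=655
Highest average = 655 → Max.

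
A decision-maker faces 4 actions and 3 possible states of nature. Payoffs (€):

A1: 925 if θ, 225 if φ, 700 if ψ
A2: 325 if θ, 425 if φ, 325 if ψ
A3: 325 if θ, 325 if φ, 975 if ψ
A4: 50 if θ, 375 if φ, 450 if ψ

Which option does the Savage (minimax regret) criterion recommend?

A1

Column bests: θ=925, φ=425, ψ=975.
A1 regrets: 0, 200, 275 → max 275
A2 regrets: 600, 0, 650 → max 650
A3 regrets: 600, 100, 0 → max 600
A4 regrets: 875, 50, 525 → max 875
Smallest max regret = 275 → A1.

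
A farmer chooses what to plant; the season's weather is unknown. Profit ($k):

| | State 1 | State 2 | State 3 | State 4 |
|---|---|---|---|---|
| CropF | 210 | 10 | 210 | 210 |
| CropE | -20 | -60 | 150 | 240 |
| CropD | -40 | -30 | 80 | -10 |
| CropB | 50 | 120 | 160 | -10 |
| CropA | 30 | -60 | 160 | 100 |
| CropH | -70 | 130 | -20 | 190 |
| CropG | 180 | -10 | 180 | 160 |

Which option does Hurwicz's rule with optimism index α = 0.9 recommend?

CropE

CropF: 0.9·210 + 0.1·10 = 190
CropE: 0.9·240 + 0.1·(-60) = 210
CropD: 0.9·80 + 0.1·(-40) = 68
CropB: 0.9·160 + 0.1·(-10) = 143
CropA: 0.9·160 + 0.1·(-60) = 138
CropH: 0.9·190 + 0.1·(-70) = 164
CropG: 0.9·180 + 0.1·(-10) = 161
Highest Hurwicz score = 210 → CropE.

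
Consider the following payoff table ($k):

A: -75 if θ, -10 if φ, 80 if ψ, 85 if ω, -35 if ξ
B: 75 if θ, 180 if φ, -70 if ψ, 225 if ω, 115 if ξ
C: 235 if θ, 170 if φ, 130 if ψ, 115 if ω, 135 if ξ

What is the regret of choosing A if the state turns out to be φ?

190

Best payoff under φ is 180.
Regret = 180 − (-10) = 190.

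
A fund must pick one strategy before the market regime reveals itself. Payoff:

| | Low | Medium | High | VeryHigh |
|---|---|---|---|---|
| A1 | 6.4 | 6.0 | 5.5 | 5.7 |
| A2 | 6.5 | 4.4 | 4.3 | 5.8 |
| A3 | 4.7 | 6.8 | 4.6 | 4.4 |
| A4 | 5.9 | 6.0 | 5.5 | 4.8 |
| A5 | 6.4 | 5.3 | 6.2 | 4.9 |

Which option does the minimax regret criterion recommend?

Column bests: Low=6.5, Medium=6.8, High=6.2, VeryHigh=5.8.
A1 regrets: 0.1, 0.8, 0.7, 0.1 → max 0.8
A2 regrets: 0.0, 2.4, 1.9, 0.0 → max 2.4
A3 regrets: 1.8, 0.0, 1.6, 1.4 → max 1.8
A4 regrets: 0.6, 0.8, 0.7, 1.0 → max 1.0
A5 regrets: 0.1, 1.5, 0.0, 0.9 → max 1.5
Smallest max regret = 0.8 → A1.

A1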